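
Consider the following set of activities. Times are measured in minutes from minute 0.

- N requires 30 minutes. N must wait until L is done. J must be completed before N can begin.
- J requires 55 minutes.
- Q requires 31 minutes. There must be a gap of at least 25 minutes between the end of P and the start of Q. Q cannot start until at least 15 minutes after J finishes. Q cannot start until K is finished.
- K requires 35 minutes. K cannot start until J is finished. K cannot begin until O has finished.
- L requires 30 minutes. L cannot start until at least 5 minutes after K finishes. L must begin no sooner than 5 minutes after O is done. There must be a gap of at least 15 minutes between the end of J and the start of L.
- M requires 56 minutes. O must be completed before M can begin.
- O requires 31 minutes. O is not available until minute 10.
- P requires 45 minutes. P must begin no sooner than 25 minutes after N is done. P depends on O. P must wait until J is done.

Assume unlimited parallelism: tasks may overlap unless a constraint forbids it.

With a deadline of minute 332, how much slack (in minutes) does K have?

O waits on its own release at minute 10, so it starts at minute 10 and finishes at 10 + 31 = minute 41.
J has no prerequisites, so it starts at minute 0 and finishes at minute 55.
K has to wait for J (finishes minute 55); O (finishes minute 41). The latest of these is minute 55, so K runs minute 55 to 55 + 35 = minute 90.

Working backward from the deadline:
Q has no dependents, so it just needs to finish by minute 332. Starting by 332 − 31 = minute 301 achieves that.
P feeds into Q (must start by minute 301, minus 25-minute gap → minute 276); so P must finish by minute 276 and therefore start by minute 231.
N has to be done before P (must start by minute 231, minus 25-minute gap → minute 206). That means finishing by minute 206, i.e. starting by 206 − 30 = minute 176.
L feeds into N (must start by minute 176); so L must finish by minute 176 and therefore start by minute 146.
For K: L (must start by minute 146, minus 5-minute gap → minute 141); Q (must start by minute 301). The most restrictive is minute 141; with a 35-minute duration, K must start by minute 106.
So K can start as early as minute 55 and as late as minute 106, giving 106 − 55 = 51 minutes of slack.

51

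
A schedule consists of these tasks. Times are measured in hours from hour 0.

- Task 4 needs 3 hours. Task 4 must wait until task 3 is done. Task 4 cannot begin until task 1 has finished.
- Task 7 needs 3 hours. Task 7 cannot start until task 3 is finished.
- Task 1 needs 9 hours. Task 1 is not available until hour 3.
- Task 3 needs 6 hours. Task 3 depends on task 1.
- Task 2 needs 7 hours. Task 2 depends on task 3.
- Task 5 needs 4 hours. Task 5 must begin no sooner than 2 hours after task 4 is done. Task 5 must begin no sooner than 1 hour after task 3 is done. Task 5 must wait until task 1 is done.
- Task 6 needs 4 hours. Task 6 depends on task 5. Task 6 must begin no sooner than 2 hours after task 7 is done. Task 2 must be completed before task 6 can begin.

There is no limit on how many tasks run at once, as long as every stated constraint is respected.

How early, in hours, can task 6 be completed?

31

After its own release at hour 3, task 1 can start at hour 3 and finishes at hour 12.
After task 1 (finishes hour 12), task 3 can start at hour 12 and finishes at hour 18.
Task 7 cannot begin until task 3 (finishes hour 18). It runs from hour 18 to 18 + 3 = hour 21.
Task 4 has to wait for task 3 (finishes hour 18); task 1 (finishes hour 12). The latest of these is hour 18, so task 4 runs hour 18 to 18 + 3 = hour 21.
Task 5 needs all of task 4 (finishes hour 21, plus 2-hour gap → hour 23); task 3 (finishes hour 18, plus 1-hour gap → hour 19); task 1 (finishes hour 12). That puts its earliest start at hour 23; it finishes at 23 + 4 = hour 27.
Task 2 cannot begin until task 3 (finishes hour 18). It runs from hour 18 to 18 + 7 = hour 25.
Task 6 has to wait for task 5 (finishes hour 27); task 7 (finishes hour 21, plus 2-hour gap → hour 23); task 2 (finishes hour 25). The latest of these is hour 27, so task 6 runs hour 27 to 27 + 4 = hour 31.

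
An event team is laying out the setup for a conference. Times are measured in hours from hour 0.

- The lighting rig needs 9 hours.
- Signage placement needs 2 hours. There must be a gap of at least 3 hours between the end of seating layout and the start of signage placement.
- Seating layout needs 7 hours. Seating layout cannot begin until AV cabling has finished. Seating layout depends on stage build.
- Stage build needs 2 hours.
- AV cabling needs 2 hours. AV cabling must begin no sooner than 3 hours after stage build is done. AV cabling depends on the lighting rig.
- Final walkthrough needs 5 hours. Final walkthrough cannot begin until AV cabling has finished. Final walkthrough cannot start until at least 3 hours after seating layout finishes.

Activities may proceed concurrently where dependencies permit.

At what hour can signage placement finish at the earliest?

The lighting rig can start immediately at hour 0; it finishes at hour 9.
Stage build can start immediately at hour 0; it finishes at hour 2.
AV cabling needs all of stage build (finishes hour 2, plus 3-hour gap → hour 5); the lighting rig (finishes hour 9). That puts its earliest start at hour 9; it finishes at 9 + 2 = hour 11.
Seating layout has to wait for AV cabling (finishes hour 11); stage build (finishes hour 2). The latest of these is hour 11, so seating layout runs hour 11 to 11 + 7 = hour 18.
Signage placement cannot begin until seating layout (finishes hour 18, plus 3-hour gap → hour 21). It runs from hour 21 to 21 + 2 = hour 23.

23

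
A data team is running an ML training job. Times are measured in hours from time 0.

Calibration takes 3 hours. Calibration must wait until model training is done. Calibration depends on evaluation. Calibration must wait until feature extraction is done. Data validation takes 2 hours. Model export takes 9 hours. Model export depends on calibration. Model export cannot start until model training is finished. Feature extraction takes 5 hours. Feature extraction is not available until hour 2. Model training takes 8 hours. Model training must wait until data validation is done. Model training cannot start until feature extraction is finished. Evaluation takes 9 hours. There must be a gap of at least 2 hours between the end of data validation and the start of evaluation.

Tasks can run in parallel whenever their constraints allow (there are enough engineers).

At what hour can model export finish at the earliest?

After its own release at hour 2, feature extraction can start at hour 2 and finishes at hour 7.
Data validation has no prerequisites, so it starts at hour 0 and finishes at hour 2.
Evaluation waits on data validation (finishes hour 2, plus 2-hour gap → hour 4), so it starts at hour 4 and finishes at 4 + 9 = hour 13.
Model training needs all of data validation (finishes hour 2); feature extraction (finishes hour 7). That puts its earliest start at hour 7; it finishes at 7 + 8 = hour 15.
Calibration cannot start until model training (finishes hour 15); evaluation (finishes hour 13); feature extraction (finishes hour 7). The controlling bound is hour 15, so calibration finishes at 15 + 3 = hour 18.
Model export has to wait for calibration (finishes hour 18); model training (finishes hour 15). The latest of these is hour 18, so model export runs hour 18 to 18 + 9 = hour 27.

27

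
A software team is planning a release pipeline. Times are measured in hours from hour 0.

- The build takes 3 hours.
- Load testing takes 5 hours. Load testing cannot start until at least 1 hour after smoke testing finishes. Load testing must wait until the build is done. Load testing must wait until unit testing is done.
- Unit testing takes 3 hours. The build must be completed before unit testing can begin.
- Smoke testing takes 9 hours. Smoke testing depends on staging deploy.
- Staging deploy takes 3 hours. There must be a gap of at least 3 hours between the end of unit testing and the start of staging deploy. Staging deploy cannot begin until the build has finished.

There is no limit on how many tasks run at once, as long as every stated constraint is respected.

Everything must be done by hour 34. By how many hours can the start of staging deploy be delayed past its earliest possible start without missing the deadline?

Nothing blocks the build, so it runs from hour 0 to hour 3.
Unit testing cannot begin until the build (finishes hour 3). It runs from hour 3 to 3 + 3 = hour 6.
Staging deploy needs all of unit testing (finishes hour 6, plus 3-hour gap → hour 9); the build (finishes hour 3). That puts its earliest start at hour 9; it finishes at 9 + 3 = hour 12.

Working backward from the deadline:
Load testing has no dependents, so it just needs to finish by hour 34. Starting by 34 − 5 = hour 29 achieves that.
Smoke testing must finish before load testing (must start by hour 29, minus 1-hour gap → hour 28). With a 9-hour duration, smoke testing must start by 28 − 9 = hour 19.
Staging deploy feeds into smoke testing (must start by hour 19); so staging deploy must finish by hour 19 and therefore start by hour 16.
So staging deploy can start as early as hour 9 and as late as hour 16, giving 16 − 9 = 7 hours of slack.

7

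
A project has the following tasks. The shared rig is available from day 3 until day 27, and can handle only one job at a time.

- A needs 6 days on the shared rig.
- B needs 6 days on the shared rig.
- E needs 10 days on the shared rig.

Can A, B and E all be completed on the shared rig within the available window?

Yes

The shared rig window is 27 − 3 = 24 days.
Running back to back, the jobs need 6 + 6 + 10 = 22 days on the shared rig.
Since 22 ≤ 24, they fit within the window.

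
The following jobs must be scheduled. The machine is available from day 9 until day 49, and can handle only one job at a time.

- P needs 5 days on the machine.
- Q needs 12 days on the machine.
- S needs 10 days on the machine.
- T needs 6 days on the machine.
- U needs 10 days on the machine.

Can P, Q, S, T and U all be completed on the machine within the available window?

No

The machine window is 49 − 9 = 40 days.
Running back to back, the jobs need 5 + 12 + 10 + 6 + 10 = 43 days on the machine.
Since 43 > 40, they cannot all fit.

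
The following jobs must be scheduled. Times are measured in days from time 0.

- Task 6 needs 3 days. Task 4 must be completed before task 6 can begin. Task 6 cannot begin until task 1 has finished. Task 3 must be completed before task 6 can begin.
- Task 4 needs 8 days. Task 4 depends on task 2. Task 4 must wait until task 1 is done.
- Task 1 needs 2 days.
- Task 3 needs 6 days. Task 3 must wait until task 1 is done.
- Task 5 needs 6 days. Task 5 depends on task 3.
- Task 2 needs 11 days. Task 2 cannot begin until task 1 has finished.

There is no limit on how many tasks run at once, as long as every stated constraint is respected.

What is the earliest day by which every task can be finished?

24

Task 1 can start immediately at day 0; it finishes at day 2.
After task 1 (finishes day 2), task 3 can start at day 2 and finishes at day 8.
Task 5 waits on task 3 (finishes day 8), so it starts at day 8 and finishes at 8 + 6 = day 14.
Task 2 cannot begin until task 1 (finishes day 2). It runs from day 2 to 2 + 11 = day 13.
Task 4 needs all of task 2 (finishes day 13); task 1 (finishes day 2). That puts its earliest start at day 13; it finishes at 13 + 8 = day 21.
Task 6 needs all of task 4 (finishes day 21); task 1 (finishes day 2); task 3 (finishes day 8). That puts its earliest start at day 21; it finishes at 21 + 3 = day 24.
All tasks are finished once the last one completes. Finish times: Task 1 at 2, Task 2 at 13, Task 3 at 8, Task 4 at 21, Task 5 at 14, Task 6 at 24. The latest is day 24.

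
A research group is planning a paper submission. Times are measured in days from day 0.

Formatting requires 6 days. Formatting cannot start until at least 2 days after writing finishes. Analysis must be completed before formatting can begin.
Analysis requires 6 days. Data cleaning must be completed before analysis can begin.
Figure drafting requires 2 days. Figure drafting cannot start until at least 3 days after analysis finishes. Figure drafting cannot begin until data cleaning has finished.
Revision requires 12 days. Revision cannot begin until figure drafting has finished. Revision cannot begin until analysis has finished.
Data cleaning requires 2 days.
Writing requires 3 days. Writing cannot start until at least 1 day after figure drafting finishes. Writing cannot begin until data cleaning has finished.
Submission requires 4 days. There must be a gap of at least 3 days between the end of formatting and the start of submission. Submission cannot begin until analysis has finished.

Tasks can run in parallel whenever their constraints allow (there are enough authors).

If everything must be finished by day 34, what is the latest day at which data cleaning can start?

Nothing follows submission; the deadline of day 34 is its only limit. It must start by 34 − 4 = day 30.
Formatting must finish before submission (must start by day 30, minus 3-day gap → day 27). With a 6-day duration, formatting must start by 27 − 6 = day 21.
Writing has to be done before formatting (must start by day 21, minus 2-day gap → day 19). That means finishing by day 19, i.e. starting by 19 − 3 = day 16.
Revision has no dependents, so it just needs to finish by day 34. Starting by 34 − 12 = day 22 achieves that.
For figure drafting: writing (must start by day 16, minus 1-day gap → day 15); revision (must start by day 22). The most restrictive is day 15; with a 2-day duration, figure drafting must start by day 13.
Analysis feeds figure drafting (must start by day 13, minus 3-day gap → day 10); revision (must start by day 22); formatting (must start by day 21); submission (must start by day 30). Taking the minimum, analysis must finish by day 10 and start by 10 − 6 = day 4.
Data cleaning must finish in time for analysis (must start by day 4); figure drafting (must start by day 13); writing (must start by day 16). The tightest is day 4, so data cleaning must start by 4 − 2 = day 2.

2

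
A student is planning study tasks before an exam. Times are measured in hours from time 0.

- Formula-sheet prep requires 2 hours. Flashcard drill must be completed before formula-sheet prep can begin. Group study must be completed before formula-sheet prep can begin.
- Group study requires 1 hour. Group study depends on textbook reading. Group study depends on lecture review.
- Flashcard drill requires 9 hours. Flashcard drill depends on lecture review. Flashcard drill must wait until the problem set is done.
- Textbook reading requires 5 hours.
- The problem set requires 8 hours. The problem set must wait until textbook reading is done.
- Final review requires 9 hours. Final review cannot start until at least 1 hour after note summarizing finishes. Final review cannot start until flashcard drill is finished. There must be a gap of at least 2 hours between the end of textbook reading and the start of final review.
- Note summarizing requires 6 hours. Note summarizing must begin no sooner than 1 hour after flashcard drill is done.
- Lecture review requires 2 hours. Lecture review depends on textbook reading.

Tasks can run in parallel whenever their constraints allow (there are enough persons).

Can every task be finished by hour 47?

Textbook reading has no prerequisites, so it starts at hour 0 and finishes at hour 5.
After textbook reading (finishes hour 5), the problem set can start at hour 5 and finishes at hour 13.
Lecture review waits on textbook reading (finishes hour 5), so it starts at hour 5 and finishes at 5 + 2 = hour 7.
For group study: textbook reading (finishes hour 5); lecture review (finishes hour 7). Taking the maximum gives a start of hour 7, and it finishes at 7 + 1 = hour 8.
For flashcard drill: lecture review (finishes hour 7); the problem set (finishes hour 13). Taking the maximum gives a start of hour 13, and it finishes at 13 + 9 = hour 22.
Formula-sheet prep has to wait for flashcard drill (finishes hour 22); group study (finishes hour 8). The latest of these is hour 22, so formula-sheet prep runs hour 22 to 22 + 2 = hour 24.
After flashcard drill (finishes hour 22, plus 1-hour gap → hour 23), note summarizing can start at hour 23 and finishes at hour 29.
Final review needs all of note summarizing (finishes hour 29, plus 1-hour gap → hour 30); flashcard drill (finishes hour 22); textbook reading (finishes hour 5, plus 2-hour gap → hour 7). That puts its earliest start at hour 30; it finishes at 30 + 9 = hour 39.
Every task is finished by hour 39, which is no later than the deadline of 47, so the schedule is feasible.

Yes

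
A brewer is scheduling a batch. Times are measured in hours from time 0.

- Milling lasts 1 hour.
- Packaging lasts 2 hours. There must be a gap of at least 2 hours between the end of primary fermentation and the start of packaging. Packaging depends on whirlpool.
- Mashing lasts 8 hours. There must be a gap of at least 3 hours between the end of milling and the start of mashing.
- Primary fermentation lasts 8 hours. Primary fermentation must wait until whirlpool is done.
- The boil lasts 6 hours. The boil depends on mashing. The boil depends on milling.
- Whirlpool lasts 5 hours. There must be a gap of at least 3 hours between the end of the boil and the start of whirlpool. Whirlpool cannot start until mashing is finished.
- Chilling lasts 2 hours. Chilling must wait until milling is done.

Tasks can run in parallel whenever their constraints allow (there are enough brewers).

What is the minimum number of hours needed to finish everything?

Nothing blocks milling, so it runs from hour 0 to hour 1.
After milling (finishes hour 1), chilling can start at hour 1 and finishes at hour 3.
Mashing waits on milling (finishes hour 1, plus 3-hour gap → hour 4), so it starts at hour 4 and finishes at 4 + 8 = hour 12.
The boil needs all of mashing (finishes hour 12); milling (finishes hour 1). That puts its earliest start at hour 12; it finishes at 12 + 6 = hour 18.
Whirlpool has to wait for the boil (finishes hour 18, plus 3-hour gap → hour 21); mashing (finishes hour 12). The latest of these is hour 21, so whirlpool runs hour 21 to 21 + 5 = hour 26.
After whirlpool (finishes hour 26), primary fermentation can start at hour 26 and finishes at hour 34.
Packaging has to wait for primary fermentation (finishes hour 34, plus 2-hour gap → hour 36); whirlpool (finishes hour 26). The latest of these is hour 36, so packaging runs hour 36 to 36 + 2 = hour 38.
All tasks are finished once the last one completes. Finish times: Milling at 1, Mashing at 12, The boil at 18, Whirlpool at 26, Chilling at 3, Primary fermentation at 34, Packaging at 38. The latest is hour 38.

38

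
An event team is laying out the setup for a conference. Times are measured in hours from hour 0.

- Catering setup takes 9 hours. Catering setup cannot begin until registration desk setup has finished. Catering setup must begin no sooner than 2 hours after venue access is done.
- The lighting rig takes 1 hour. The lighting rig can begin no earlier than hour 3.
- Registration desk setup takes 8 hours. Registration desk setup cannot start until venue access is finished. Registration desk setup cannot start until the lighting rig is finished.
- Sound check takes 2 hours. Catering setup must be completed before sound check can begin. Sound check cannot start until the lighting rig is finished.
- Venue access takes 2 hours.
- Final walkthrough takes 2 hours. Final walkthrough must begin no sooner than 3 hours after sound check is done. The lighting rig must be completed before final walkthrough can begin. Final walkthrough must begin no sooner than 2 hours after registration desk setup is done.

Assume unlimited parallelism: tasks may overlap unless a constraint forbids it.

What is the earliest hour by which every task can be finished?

28

After its own release at hour 3, the lighting rig can start at hour 3 and finishes at hour 4.
Nothing blocks venue access, so it runs from hour 0 to hour 2.
For registration desk setup: venue access (finishes hour 2); the lighting rig (finishes hour 4). Taking the maximum gives a start of hour 4, and it finishes at 4 + 8 = hour 12.
Catering setup needs all of registration desk setup (finishes hour 12); venue access (finishes hour 2, plus 2-hour gap → hour 4). That puts its earliest start at hour 12; it finishes at 12 + 9 = hour 21.
For sound check: catering setup (finishes hour 21); the lighting rig (finishes hour 4). Taking the maximum gives a start of hour 21, and it finishes at 21 + 2 = hour 23.
Final walkthrough has to wait for sound check (finishes hour 23, plus 3-hour gap → hour 26); the lighting rig (finishes hour 4); registration desk setup (finishes hour 12, plus 2-hour gap → hour 14). The latest of these is hour 26, so final walkthrough runs hour 26 to 26 + 2 = hour 28.
All tasks are finished once the last one completes. Finish times: Venue access at 2, The lighting rig at 4, Registration desk setup at 12, Catering setup at 21, Sound check at 23, Final walkthrough at 28. The latest is hour 28.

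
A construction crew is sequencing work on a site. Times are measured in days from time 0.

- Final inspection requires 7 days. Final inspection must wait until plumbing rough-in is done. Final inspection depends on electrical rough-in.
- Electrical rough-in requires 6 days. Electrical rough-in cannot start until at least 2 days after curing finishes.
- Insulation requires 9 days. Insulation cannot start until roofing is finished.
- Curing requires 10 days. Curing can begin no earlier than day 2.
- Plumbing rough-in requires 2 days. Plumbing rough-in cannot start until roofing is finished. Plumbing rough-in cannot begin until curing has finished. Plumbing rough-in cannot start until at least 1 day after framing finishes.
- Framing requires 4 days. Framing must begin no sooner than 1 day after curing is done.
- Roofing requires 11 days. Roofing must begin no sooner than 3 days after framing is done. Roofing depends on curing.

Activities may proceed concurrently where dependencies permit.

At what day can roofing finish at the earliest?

31

After its own release at day 2, curing can start at day 2 and finishes at day 12.
After curing (finishes day 12, plus 1-day gap → day 13), framing can start at day 13 and finishes at day 17.
Roofing needs all of framing (finishes day 17, plus 3-day gap → day 20); curing (finishes day 12). That puts its earliest start at day 20; it finishes at 20 + 11 = day 31.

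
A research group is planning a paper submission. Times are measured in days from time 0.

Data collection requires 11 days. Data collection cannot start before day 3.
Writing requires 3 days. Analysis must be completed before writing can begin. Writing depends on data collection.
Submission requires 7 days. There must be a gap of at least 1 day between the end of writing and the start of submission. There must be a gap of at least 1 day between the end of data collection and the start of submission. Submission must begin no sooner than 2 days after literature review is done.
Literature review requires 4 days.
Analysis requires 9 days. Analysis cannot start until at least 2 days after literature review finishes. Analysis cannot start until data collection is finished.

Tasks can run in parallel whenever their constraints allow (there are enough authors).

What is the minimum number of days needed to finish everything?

34

After its own release at day 3, data collection can start at day 3 and finishes at day 14.
Nothing blocks literature review, so it runs from day 0 to day 4.
Analysis has to wait for literature review (finishes day 4, plus 2-day gap → day 6); data collection (finishes day 14). The latest of these is day 14, so analysis runs day 14 to 14 + 9 = day 23.
Writing needs all of analysis (finishes day 23); data collection (finishes day 14). That puts its earliest start at day 23; it finishes at 23 + 3 = day 26.
Submission cannot start until writing (finishes day 26, plus 1-day gap → day 27); data collection (finishes day 14, plus 1-day gap → day 15); literature review (finishes day 4, plus 2-day gap → day 6). The controlling bound is day 27, so submission finishes at 27 + 7 = day 34.
All tasks are finished once the last one completes. Finish times: Literature review at 4, Data collection at 14, Analysis at 23, Writing at 26, Submission at 34. The latest is day 34.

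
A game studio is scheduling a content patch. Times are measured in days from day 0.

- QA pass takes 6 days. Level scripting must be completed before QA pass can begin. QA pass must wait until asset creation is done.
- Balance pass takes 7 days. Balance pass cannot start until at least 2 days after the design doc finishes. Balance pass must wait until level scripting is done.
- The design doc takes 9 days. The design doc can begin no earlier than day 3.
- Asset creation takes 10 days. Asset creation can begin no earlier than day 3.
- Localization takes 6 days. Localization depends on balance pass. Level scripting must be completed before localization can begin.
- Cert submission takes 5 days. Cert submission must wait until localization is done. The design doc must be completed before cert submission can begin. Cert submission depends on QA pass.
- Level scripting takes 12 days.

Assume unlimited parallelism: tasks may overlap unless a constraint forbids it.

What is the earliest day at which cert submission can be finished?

32

Level scripting has no prerequisites, so it starts at day 0 and finishes at day 12.
Asset creation waits on its own release at day 3, so it starts at day 3 and finishes at 3 + 10 = day 13.
For QA pass: level scripting (finishes day 12); asset creation (finishes day 13). Taking the maximum gives a start of day 13, and it finishes at 13 + 6 = day 19.
After its own release at day 3, the design doc can start at day 3 and finishes at day 12.
Balance pass cannot start until the design doc (finishes day 12, plus 2-day gap → day 14); level scripting (finishes day 12). The controlling bound is day 14, so balance pass finishes at 14 + 7 = day 21.
Localization cannot start until balance pass (finishes day 21); level scripting (finishes day 12). The controlling bound is day 21, so localization finishes at 21 + 6 = day 27.
For cert submission: localization (finishes day 27); the design doc (finishes day 12); QA pass (finishes day 19). Taking the maximum gives a start of day 27, and it finishes at 27 + 5 = day 32.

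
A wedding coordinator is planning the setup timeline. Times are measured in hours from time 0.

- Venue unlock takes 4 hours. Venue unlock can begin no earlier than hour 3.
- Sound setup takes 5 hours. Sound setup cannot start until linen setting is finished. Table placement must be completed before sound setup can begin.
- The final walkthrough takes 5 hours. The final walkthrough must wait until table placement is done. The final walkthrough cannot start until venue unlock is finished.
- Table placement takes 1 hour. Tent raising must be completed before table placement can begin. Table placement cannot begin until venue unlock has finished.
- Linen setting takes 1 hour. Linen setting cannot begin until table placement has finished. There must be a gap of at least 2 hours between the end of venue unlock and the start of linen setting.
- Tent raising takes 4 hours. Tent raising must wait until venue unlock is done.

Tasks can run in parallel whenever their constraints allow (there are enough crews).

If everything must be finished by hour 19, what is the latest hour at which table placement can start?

Nothing follows sound setup; the deadline of hour 19 is its only limit. It must start by 19 − 5 = hour 14.
Linen setting feeds into sound setup (must start by hour 14); so linen setting must finish by hour 14 and therefore start by hour 13.
The final walkthrough has no dependents, so it just needs to finish by hour 19. Starting by 19 − 5 = hour 14 achieves that.
For table placement: linen setting (must start by hour 13); sound setup (must start by hour 14); the final walkthrough (must start by hour 14). The most restrictive is hour 13; with a 1-hour duration, table placement must start by hour 12.

12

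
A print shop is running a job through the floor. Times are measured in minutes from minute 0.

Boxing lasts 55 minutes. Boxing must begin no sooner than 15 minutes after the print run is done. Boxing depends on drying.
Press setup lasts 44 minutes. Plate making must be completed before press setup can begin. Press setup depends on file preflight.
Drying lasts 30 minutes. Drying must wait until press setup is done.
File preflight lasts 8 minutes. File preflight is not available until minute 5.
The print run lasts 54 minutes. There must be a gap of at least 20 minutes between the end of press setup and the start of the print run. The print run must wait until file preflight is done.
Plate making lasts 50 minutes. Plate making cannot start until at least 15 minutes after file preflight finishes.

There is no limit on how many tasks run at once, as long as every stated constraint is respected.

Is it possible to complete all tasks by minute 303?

Yes

After its own release at minute 5, file preflight can start at minute 5 and finishes at minute 13.
Plate making waits on file preflight (finishes minute 13, plus 15-minute gap → minute 28), so it starts at minute 28 and finishes at 28 + 50 = minute 78.
For press setup: plate making (finishes minute 78); file preflight (finishes minute 13). Taking the maximum gives a start of minute 78, and it finishes at 78 + 44 = minute 122.
Drying waits on press setup (finishes minute 122), so it starts at minute 122 and finishes at 122 + 30 = minute 152.
For the print run: press setup (finishes minute 122, plus 20-minute gap → minute 142); file preflight (finishes minute 13). Taking the maximum gives a start of minute 142, and it finishes at 142 + 54 = minute 196.
Boxing cannot start until the print run (finishes minute 196, plus 15-minute gap → minute 211); drying (finishes minute 152). The controlling bound is minute 211, so boxing finishes at 211 + 55 = minute 266.
Every task is finished by minute 266, which is no later than the deadline of 303, so the schedule is feasible.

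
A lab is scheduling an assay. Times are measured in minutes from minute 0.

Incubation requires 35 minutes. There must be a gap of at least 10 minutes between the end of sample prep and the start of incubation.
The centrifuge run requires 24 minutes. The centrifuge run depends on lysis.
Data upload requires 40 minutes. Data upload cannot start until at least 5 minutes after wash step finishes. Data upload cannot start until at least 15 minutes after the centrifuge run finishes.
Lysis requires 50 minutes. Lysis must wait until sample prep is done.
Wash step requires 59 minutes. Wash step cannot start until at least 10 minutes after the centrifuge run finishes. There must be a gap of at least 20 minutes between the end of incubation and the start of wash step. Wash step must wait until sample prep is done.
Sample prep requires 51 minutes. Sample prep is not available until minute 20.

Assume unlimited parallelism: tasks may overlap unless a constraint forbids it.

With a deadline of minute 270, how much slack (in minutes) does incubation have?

Sample prep cannot begin until its own release at minute 20. It runs from minute 20 to 20 + 51 = minute 71.
Incubation waits on sample prep (finishes minute 71, plus 10-minute gap → minute 81), so it starts at minute 81 and finishes at 81 + 35 = minute 116.

Working backward from the deadline:
Nothing follows data upload; the deadline of minute 270 is its only limit. It must start by 270 − 40 = minute 230.
Since data upload (must start by minute 230, minus 5-minute gap → minute 225) depends on it, wash step must finish by minute 225. Backing off its 59-minute duration gives a latest start of minute 166.
Incubation must finish before wash step (must start by minute 166, minus 20-minute gap → minute 146). With a 35-minute duration, incubation must start by 146 − 35 = minute 111.
So incubation can start as early as minute 81 and as late as minute 111, giving 111 − 81 = 30 minutes of slack.

30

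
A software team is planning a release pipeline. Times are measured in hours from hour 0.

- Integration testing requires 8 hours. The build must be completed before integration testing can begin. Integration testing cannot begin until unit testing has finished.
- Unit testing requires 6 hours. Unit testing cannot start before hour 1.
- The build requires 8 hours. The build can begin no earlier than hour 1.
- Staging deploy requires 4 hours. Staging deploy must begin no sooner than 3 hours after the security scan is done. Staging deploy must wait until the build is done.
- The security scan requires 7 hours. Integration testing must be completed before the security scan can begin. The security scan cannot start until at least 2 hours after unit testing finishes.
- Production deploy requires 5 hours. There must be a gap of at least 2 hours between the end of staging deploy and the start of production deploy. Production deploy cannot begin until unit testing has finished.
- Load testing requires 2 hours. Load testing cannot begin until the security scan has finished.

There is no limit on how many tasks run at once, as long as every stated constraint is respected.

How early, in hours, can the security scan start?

Unit testing cannot begin until its own release at hour 1. It runs from hour 1 to 1 + 6 = hour 7.
After its own release at hour 1, the build can start at hour 1 and finishes at hour 9.
Integration testing has to wait for the build (finishes hour 9); unit testing (finishes hour 7). The latest of these is hour 9, so integration testing runs hour 9 to 9 + 8 = hour 17.
The security scan waits on integration testing (finishes hour 17); unit testing (finishes hour 7, plus 2-hour gap → hour 9). The latest of these is hour 17, which is the earliest the security scan can start.

17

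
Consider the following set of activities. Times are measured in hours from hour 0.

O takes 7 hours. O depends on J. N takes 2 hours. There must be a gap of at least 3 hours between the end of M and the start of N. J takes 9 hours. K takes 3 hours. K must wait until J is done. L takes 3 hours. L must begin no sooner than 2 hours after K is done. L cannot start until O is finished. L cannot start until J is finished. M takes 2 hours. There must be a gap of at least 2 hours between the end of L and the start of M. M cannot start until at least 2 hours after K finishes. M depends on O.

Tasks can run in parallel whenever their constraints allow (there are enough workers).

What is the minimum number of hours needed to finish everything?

28

J has no prerequisites, so it starts at hour 0 and finishes at hour 9.
O cannot begin until J (finishes hour 9). It runs from hour 9 to 9 + 7 = hour 16.
After J (finishes hour 9), K can start at hour 9 and finishes at hour 12.
L has to wait for K (finishes hour 12, plus 2-hour gap → hour 14); O (finishes hour 16); J (finishes hour 9). The latest of these is hour 16, so L runs hour 16 to 16 + 3 = hour 19.
M needs all of L (finishes hour 19, plus 2-hour gap → hour 21); K (finishes hour 12, plus 2-hour gap → hour 14); O (finishes hour 16). That puts its earliest start at hour 21; it finishes at 21 + 2 = hour 23.
N cannot begin until M (finishes hour 23, plus 3-hour gap → hour 26). It runs from hour 26 to 26 + 2 = hour 28.
All tasks are finished once the last one completes. Finish times: J at 9, K at 12, L at 19, M at 23, N at 28, O at 16. The latest is hour 28.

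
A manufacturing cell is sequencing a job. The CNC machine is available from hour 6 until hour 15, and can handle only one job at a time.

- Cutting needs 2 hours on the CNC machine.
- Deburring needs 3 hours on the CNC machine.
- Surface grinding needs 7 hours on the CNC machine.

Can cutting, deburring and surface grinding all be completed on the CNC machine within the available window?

No

The CNC machine window is 15 − 6 = 9 hours.
Running back to back, the jobs need 2 + 3 + 7 = 12 hours on the CNC machine.
Since 12 > 9, they cannot all fit.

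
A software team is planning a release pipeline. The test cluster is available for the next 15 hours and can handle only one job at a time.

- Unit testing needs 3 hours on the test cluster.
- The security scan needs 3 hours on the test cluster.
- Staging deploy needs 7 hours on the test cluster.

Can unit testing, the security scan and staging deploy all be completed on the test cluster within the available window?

Yes

Running back to back, the jobs need 3 + 3 + 7 = 13 hours on the test cluster.
Since 13 ≤ 15, they fit within the window.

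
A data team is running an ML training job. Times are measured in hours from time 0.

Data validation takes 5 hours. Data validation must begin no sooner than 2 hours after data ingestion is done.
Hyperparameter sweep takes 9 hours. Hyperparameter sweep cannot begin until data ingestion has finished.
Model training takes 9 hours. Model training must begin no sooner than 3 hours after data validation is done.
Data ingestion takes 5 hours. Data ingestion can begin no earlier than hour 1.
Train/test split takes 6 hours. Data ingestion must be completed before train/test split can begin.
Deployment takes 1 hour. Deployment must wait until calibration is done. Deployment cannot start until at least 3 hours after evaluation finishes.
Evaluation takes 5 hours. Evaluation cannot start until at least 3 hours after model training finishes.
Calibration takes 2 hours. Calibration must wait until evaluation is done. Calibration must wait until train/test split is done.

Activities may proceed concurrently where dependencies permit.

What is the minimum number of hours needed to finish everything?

Data ingestion cannot begin until its own release at hour 1. It runs from hour 1 to 1 + 5 = hour 6.
Hyperparameter sweep cannot begin until data ingestion (finishes hour 6). It runs from hour 6 to 6 + 9 = hour 15.
After data ingestion (finishes hour 6), train/test split can start at hour 6 and finishes at hour 12.
After data ingestion (finishes hour 6, plus 2-hour gap → hour 8), data validation can start at hour 8 and finishes at hour 13.
Model training cannot begin until data validation (finishes hour 13, plus 3-hour gap → hour 16). It runs from hour 16 to 16 + 9 = hour 25.
After model training (finishes hour 25, plus 3-hour gap → hour 28), evaluation can start at hour 28 and finishes at hour 33.
Calibration has to wait for evaluation (finishes hour 33); train/test split (finishes hour 12). The latest of these is hour 33, so calibration runs hour 33 to 33 + 2 = hour 35.
Deployment cannot start until calibration (finishes hour 35); evaluation (finishes hour 33, plus 3-hour gap → hour 36). The controlling bound is hour 36, so deployment finishes at 36 + 1 = hour 37.
All tasks are finished once the last one completes. Finish times: Data ingestion at 6, Data validation at 13, Train/test split at 12, Hyperparameter sweep at 15, Model training at 25, Evaluation at 33, Calibration at 35, Deployment at 37. The latest is hour 37.

37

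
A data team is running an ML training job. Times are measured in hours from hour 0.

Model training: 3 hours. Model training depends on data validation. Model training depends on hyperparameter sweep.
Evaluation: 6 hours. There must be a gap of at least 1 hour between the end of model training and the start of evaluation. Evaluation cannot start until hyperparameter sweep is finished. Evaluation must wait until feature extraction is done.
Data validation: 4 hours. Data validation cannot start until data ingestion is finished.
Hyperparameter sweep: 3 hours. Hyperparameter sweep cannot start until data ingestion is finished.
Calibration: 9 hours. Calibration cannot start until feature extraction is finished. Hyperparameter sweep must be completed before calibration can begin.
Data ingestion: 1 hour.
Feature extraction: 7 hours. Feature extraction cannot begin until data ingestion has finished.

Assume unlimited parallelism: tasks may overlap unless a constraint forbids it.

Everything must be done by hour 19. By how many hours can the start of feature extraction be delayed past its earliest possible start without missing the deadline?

Data ingestion has no prerequisites, so it starts at hour 0 and finishes at hour 1.
Feature extraction cannot begin until data ingestion (finishes hour 1). It runs from hour 1 to 1 + 7 = hour 8.

Working backward from the deadline:
Nothing follows evaluation; the deadline of hour 19 is its only limit. It must start by 19 − 6 = hour 13.
To finish by hour 19, calibration (duration 9) must start no later than hour 10.
Feature extraction feeds evaluation (must start by hour 13); calibration (must start by hour 10). Taking the minimum, feature extraction must finish by hour 10 and start by 10 − 7 = hour 3.
So feature extraction can start as early as hour 1 and as late as hour 3, giving 3 − 1 = 2 hours of slack.

2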